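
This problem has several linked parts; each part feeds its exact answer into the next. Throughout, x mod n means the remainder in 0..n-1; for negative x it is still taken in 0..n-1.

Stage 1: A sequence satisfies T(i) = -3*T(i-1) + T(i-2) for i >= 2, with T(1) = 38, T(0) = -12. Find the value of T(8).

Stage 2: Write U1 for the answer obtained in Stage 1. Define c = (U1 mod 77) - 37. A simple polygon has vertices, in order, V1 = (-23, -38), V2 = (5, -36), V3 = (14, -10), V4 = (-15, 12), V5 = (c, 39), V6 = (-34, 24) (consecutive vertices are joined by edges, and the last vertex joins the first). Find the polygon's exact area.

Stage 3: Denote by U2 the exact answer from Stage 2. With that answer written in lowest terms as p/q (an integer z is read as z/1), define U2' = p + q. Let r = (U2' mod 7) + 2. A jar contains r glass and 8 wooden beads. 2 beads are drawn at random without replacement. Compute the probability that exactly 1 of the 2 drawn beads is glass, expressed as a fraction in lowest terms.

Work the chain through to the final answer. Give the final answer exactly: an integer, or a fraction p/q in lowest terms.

48/91

Stage 1: T(2) = -3*(38) + 1*(-12) = -126; iterating: T(2)=-126, T(3)=416, T(4)=-1374, T(5)=4538, T(6)=-14988, T(7)=49502, T(8)=-163494; answer -163494
Stage 2: U1 = -163494; c = 17; cross terms: (-23*-36 - 5*-38)=1018, (5*-10 - 14*-36)=454, (14*12 - -15*-10)=18, (-15*39 - 17*12)=-789, (17*24 - -34*39)=1734, (-34*-38 - -23*24)=1844; twice the area = |4279| = 4279; area = 4279/2; answer 4279/2
Stage 3: U2 = 4279/2; threaded value p + q = 4281; r = 6; total draws C(14,2) = 91; favorable C(6,1)*C(8,1) = 48; P = 48/91; answer 48/91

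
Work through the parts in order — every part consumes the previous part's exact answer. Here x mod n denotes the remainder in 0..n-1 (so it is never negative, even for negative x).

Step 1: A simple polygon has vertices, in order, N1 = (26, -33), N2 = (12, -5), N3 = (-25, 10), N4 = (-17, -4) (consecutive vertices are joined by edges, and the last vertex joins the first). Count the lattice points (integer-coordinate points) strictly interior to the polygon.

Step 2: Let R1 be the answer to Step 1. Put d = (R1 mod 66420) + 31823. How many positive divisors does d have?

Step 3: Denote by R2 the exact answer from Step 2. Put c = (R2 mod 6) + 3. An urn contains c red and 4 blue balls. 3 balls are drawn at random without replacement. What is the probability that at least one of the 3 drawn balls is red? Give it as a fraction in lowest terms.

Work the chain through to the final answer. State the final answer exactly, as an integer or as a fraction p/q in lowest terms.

20/21

Step 1: cross terms: (26*-5 - 12*-33)=266, (12*10 - -25*-5)=-5, (-25*-4 - -17*10)=270, (-17*-33 - 26*-4)=665; twice the area = |1196| = 1196; area = 598; boundary points = 14 + 1 + 2 + 1 = 18; strictly interior points = area - boundary/2 + 1 = 590; answer 590
Step 2: R1 = 590; d = 32413; 32413 is prime, so its only divisors are 1 and 32413; count = 2; answer 2
Step 3: R2 = 2; c = 5; total draws C(9,3) = 84; complement C(4,3) = 4; favorable 84 - 4 = 80; P = 20/21; answer 20/21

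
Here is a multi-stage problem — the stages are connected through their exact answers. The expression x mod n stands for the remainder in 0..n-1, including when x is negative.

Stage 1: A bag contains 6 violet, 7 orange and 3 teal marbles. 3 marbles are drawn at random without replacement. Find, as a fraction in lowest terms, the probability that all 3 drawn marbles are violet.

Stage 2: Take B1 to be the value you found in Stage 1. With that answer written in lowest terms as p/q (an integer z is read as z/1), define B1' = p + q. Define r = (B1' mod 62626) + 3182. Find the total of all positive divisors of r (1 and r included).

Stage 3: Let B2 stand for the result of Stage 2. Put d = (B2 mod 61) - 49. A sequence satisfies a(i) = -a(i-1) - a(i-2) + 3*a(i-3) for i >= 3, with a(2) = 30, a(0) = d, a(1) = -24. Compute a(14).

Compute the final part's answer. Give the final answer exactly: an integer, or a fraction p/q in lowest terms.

-12390

Stage 1: total draws C(16,3) = 560; favorable C(6,3) = 20; P = 1/28; answer 1/28
Stage 2: B1 = 1/28; threaded value p + q = 29; r = 3211; 3211 = 13^2 * 19; sigma = (1 + 13 + 169) * (1 + 19) = 183 * 20 = 3660; answer 3660
Stage 3: B2 = 3660; d = -49; a(3) = -1*(30) - 1*(-24) + 3*(-49) = -153; iterating: a(3)=-153, a(4)=51, a(5)=192, a(6)=-702, a(7)=663, a(8)=615, a(9)=-3384, a(10)=4758, a(11)=471, a(12)=-15381, a(13)=29184, a(14)=-12390; answer -12390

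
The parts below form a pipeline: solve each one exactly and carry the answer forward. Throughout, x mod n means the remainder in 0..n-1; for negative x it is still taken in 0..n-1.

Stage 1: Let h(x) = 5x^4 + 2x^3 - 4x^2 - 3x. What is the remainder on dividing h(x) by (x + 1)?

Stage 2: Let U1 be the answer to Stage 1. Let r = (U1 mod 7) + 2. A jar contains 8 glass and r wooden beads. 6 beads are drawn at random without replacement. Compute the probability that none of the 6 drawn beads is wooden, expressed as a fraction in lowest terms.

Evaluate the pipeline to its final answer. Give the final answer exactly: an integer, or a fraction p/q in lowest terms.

Stage 1: remainder = value at the root: 5*(-1)^4 + 2*(-1)^3 - 4*(-1)^2 - 3*(-1)^1 = (5) + (-2) + (-4) + (3) = 2; answer 2
Stage 2: U1 = 2; r = 4; total draws C(12,6) = 924; favorable C(8,6) = 28; P = 1/33; answer 1/33

1/33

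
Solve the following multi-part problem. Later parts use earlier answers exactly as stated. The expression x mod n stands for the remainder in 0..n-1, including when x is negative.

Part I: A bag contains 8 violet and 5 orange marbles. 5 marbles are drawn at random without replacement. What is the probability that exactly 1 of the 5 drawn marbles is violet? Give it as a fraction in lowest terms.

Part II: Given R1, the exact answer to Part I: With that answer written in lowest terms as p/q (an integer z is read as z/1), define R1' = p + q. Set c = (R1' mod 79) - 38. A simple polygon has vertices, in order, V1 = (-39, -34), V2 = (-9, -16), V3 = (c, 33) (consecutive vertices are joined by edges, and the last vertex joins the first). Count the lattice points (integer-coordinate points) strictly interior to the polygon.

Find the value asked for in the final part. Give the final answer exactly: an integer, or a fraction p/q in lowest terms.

Part I: total draws C(13,5) = 1287; favorable C(8,1)*C(5,4) = 40; P = 40/1287; answer 40/1287
Part II: R1 = 40/1287; threaded value p + q = 1327; c = 25; cross terms: (-39*-16 - -9*-34)=318, (-9*33 - 25*-16)=103, (25*-34 - -39*33)=437; twice the area = |858| = 858; area = 429; boundary points = 6 + 1 + 1 = 8; strictly interior points = area - boundary/2 + 1 = 426; answer 426

426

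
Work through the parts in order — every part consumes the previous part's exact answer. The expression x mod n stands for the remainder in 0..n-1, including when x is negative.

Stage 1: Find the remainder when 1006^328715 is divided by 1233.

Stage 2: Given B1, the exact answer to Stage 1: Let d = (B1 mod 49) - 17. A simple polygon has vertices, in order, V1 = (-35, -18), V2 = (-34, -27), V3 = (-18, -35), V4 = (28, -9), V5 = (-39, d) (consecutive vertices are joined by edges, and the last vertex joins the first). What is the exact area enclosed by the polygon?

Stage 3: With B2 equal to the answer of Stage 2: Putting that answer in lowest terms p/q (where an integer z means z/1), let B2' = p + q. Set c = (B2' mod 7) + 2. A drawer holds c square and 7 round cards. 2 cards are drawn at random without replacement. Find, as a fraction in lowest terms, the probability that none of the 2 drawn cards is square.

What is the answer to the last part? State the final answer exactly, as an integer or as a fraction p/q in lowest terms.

3/13

Stage 1: squarings mod 1233: 1006^1=1006, 1006^2=976, 1006^4=700, 1006^8=499, 1006^16=1168, 1006^32=526, 1006^64=484, 1006^128=1219, 1006^256=196, 1006^512=193, 1006^1024=259, 1006^2048=499, 1006^4096=1168, 1006^8192=526, 1006^16384=484, 1006^32768=1219, 1006^65536=196, 1006^131072=193, 1006^262144=259; 1006^328715 = 1006^1 * 1006^2 * 1006^8 * 1006^1024 * 1006^65536 * 1006^262144 = 1210 (mod 1233); answer 1210
Stage 2: B1 = 1210; d = 17; cross terms: (-35*-27 - -34*-18)=333, (-34*-35 - -18*-27)=704, (-18*-9 - 28*-35)=1142, (28*17 - -39*-9)=125, (-39*-18 - -35*17)=1297; twice the area = |3601| = 3601; area = 3601/2; answer 3601/2
Stage 3: B2 = 3601/2; threaded value p + q = 3603; c = 7; total draws C(14,2) = 91; favorable C(7,2) = 21; P = 3/13; answer 3/13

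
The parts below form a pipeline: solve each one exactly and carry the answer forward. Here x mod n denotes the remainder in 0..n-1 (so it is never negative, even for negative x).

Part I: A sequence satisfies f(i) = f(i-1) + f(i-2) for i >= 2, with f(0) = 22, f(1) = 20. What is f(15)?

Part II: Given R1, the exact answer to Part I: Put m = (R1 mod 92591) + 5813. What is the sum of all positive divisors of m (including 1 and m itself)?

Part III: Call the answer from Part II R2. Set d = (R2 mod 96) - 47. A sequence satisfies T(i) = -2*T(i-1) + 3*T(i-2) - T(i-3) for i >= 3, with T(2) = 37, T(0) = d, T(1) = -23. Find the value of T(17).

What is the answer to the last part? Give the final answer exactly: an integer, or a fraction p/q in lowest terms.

Part I: f(2) = 1*(20) + 1*(22) = 42; iterating: f(2)=42, f(3)=62, f(4)=104, f(5)=166, f(6)=270, f(7)=436, f(8)=706, f(9)=1142, f(10)=1848, f(11)=2990, f(12)=4838, f(13)=7828, f(14)=12666, f(15)=20494; answer 20494
Part II: R1 = 20494; m = 26307; 26307 = 3^2 * 37 * 79; sigma = (1 + 3 + 9) * (1 + 37) * (1 + 79) = 13 * 38 * 80 = 39520; answer 39520
Part III: R2 = 39520; d = 17; T(3) = -2*(37) + 3*(-23) - 1*(17) = -160; iterating: T(3)=-160, T(4)=454, T(5)=-1425, T(6)=4372, T(7)=-13473, T(8)=41487, T(9)=-127765, T(10)=393464, T(11)=-1211710, T(12)=3731577, T(13)=-11491748, T(14)=35389937, T(15)=-108986695, T(16)=335634949, T(17)=-1033619920; answer -1033619920

-1033619920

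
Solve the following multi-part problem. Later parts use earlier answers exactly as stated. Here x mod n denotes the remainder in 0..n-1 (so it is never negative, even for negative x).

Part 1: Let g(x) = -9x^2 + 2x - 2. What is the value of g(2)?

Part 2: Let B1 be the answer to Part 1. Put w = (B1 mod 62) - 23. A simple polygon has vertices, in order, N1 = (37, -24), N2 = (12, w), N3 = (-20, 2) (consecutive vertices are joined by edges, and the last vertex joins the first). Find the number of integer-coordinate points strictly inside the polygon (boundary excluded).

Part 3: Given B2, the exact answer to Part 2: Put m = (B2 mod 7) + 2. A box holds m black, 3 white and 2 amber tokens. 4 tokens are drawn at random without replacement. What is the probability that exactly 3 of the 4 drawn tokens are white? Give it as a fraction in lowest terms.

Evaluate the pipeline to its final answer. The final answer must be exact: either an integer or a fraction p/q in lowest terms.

4/165

Part 1: -9*(2)^2 + 2*(2)^1 - 2 = (-36) + (4) + (-2) = -34; answer -34
Part 2: B1 = -34; w = 5; cross terms: (37*5 - 12*-24)=473, (12*2 - -20*5)=124, (-20*-24 - 37*2)=406; twice the area = |1003| = 1003; area = 1003/2; boundary points = 1 + 1 + 1 = 3; strictly interior points = area - boundary/2 + 1 = 501; answer 501
Part 3: B2 = 501; m = 6; total draws C(11,4) = 330; favorable C(3,3)*C(8,1) = 8; P = 4/165; answer 4/165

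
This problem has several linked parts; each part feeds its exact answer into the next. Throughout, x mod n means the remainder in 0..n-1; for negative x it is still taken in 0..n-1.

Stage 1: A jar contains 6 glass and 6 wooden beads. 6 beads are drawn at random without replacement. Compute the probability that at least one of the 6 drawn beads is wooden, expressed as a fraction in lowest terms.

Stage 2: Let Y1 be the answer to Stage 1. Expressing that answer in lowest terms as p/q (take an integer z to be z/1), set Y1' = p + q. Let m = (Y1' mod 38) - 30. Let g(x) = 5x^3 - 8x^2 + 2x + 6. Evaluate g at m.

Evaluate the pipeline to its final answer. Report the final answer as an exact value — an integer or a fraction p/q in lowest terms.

Stage 1: total draws C(12,6) = 924; complement C(6,6) = 1; favorable 924 - 1 = 923; P = 923/924; answer 923/924
Stage 2: Y1 = 923/924; threaded value p + q = 1847; m = -7; 5*(-7)^3 - 8*(-7)^2 + 2*(-7)^1 + 6 = (-1715) + (-392) + (-14) + (6) = -2115; answer -2115

-2115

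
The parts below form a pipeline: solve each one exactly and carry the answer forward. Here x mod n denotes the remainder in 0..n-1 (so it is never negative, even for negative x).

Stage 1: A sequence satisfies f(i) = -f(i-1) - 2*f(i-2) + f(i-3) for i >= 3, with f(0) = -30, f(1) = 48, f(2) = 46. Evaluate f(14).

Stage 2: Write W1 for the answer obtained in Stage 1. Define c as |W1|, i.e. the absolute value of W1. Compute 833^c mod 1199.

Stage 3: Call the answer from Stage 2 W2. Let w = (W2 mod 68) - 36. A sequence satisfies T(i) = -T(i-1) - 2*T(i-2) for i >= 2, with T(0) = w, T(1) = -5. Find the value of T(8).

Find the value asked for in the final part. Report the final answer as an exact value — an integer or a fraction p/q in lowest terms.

Stage 1: f(3) = -1*(46) - 2*(48) + 1*(-30) = -172; iterating: f(3)=-172, f(4)=128, f(5)=262, f(6)=-690, f(7)=294, f(8)=1348, f(9)=-2626, f(10)=224, f(11)=6376, f(12)=-9450, f(13)=-3078, f(14)=28354; answer 28354
Stage 2: W1 = 28354; c = 28354; squarings mod 1199: 833^1=833, 833^2=867, 833^4=1115, 833^8=1061, 833^16=1059, 833^32=416, 833^64=400, 833^128=533, 833^256=1125, 833^512=680, 833^1024=785, 833^2048=1138, 833^4096=124, 833^8192=988, 833^16384=158; 833^28354 = 833^2 * 833^64 * 833^128 * 833^512 * 833^1024 * 833^2048 * 833^8192 * 833^16384 = 411 (mod 1199); answer 411
Stage 3: W2 = 411; w = -33; T(2) = -1*(-5) - 2*(-33) = 71; iterating: T(2)=71, T(3)=-61, T(4)=-81, T(5)=203, T(6)=-41, T(7)=-365, T(8)=447; answer 447

447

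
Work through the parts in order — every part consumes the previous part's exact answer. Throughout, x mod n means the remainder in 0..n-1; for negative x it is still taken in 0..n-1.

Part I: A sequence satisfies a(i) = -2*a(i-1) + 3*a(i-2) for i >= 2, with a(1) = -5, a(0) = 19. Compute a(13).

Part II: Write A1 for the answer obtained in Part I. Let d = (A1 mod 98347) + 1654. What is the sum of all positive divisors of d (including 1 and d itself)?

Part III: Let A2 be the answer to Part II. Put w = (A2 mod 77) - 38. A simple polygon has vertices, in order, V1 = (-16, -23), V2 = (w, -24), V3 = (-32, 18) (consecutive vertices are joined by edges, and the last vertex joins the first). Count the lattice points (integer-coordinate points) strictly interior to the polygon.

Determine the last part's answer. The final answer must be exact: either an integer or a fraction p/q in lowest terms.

Part I: a(2) = -2*(-5) + 3*(19) = 67; iterating: a(2)=67, a(3)=-149, a(4)=499, a(5)=-1445, a(6)=4387, a(7)=-13109, a(8)=39379, a(9)=-118085, a(10)=354307, a(11)=-1062869, a(12)=3188659, a(13)=-9565925; answer -9565925
Part II: A1 = -9565925; d = 73735; 73735 = 5 * 14747; sigma = (1 + 5) * (1 + 14747) = 6 * 14748 = 88488; answer 88488
Part III: A2 = 88488; w = -23; cross terms: (-16*-24 - -23*-23)=-145, (-23*18 - -32*-24)=-1182, (-32*-23 - -16*18)=1024; twice the area = |-303| = 303; area = 303/2; boundary points = 1 + 3 + 1 = 5; strictly interior points = area - boundary/2 + 1 = 150; answer 150

150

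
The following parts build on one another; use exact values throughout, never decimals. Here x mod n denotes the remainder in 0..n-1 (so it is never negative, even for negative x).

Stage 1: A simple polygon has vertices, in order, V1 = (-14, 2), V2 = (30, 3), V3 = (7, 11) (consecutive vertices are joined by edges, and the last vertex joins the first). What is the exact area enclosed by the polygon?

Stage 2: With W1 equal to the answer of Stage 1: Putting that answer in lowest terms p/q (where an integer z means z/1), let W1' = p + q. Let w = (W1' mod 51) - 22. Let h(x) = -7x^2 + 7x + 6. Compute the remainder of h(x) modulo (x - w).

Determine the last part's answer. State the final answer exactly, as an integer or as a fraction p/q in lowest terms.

Stage 1: cross terms: (-14*3 - 30*2)=-102, (30*11 - 7*3)=309, (7*2 - -14*11)=168; twice the area = |375| = 375; area = 375/2; answer 375/2
Stage 2: W1 = 375/2; threaded value p + q = 377; w = -2; remainder = value at the root: -7*(-2)^2 + 7*(-2)^1 + 6 = (-28) + (-14) + (6) = -36; answer -36

-36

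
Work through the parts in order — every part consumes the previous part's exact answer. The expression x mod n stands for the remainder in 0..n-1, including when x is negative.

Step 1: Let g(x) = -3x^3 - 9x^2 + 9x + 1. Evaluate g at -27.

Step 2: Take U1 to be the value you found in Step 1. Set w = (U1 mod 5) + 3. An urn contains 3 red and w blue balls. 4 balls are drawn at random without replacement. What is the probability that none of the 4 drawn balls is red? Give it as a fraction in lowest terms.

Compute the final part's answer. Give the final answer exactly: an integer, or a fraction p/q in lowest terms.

Step 1: -3*(-27)^3 - 9*(-27)^2 + 9*(-27)^1 + 1 = (59049) + (-6561) + (-243) + (1) = 52246; answer 52246
Step 2: U1 = 52246; w = 4; total draws C(7,4) = 35; favorable C(4,4) = 1; P = 1/35; answer 1/35

1/35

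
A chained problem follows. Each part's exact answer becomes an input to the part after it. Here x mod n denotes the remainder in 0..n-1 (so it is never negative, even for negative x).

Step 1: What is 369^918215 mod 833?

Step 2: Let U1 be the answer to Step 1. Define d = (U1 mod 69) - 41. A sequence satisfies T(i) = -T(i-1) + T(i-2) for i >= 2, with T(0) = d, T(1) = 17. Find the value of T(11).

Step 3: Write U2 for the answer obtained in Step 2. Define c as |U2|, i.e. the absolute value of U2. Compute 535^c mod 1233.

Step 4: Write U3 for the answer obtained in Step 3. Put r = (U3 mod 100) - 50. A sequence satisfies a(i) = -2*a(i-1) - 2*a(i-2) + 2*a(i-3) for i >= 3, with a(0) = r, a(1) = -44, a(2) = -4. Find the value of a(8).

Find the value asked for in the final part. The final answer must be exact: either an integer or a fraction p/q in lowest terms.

3776

Step 1: squarings mod 833: 369^1=369, 369^2=382, 369^4=149, 369^8=543, 369^16=800, 369^32=256, 369^64=562, 369^128=137, 369^256=443, 369^512=494, 369^1024=800, 369^2048=256, 369^4096=562, 369^8192=137, 369^16384=443, 369^32768=494, 369^65536=800, 369^131072=256, 369^262144=562, 369^524288=137; 369^918215 = 369^1 * 369^2 * 369^4 * 369^64 * 369^128 * 369^512 * 369^131072 * 369^262144 * 369^524288 = 381 (mod 833); answer 381
Step 2: U1 = 381; d = -5; T(2) = -1*(17) + 1*(-5) = -22; iterating: T(2)=-22, T(3)=39, T(4)=-61, T(5)=100, T(6)=-161, T(7)=261, T(8)=-422, T(9)=683, T(10)=-1105, T(11)=1788; answer 1788
Step 3: U2 = 1788; c = 1788; squarings mod 1233: 535^1=535, 535^2=169, 535^4=202, 535^8=115, 535^16=895, 535^32=808, 535^64=607, 535^128=1015, 535^256=670, 535^512=88, 535^1024=346; 535^1788 = 535^4 * 535^8 * 535^16 * 535^32 * 535^64 * 535^128 * 535^512 * 535^1024 = 361 (mod 1233); answer 361
Step 4: U3 = 361; r = 11; a(3) = -2*(-4) - 2*(-44) + 2*(11) = 118; iterating: a(3)=118, a(4)=-316, a(5)=388, a(6)=92, a(7)=-1592, a(8)=3776; answer 3776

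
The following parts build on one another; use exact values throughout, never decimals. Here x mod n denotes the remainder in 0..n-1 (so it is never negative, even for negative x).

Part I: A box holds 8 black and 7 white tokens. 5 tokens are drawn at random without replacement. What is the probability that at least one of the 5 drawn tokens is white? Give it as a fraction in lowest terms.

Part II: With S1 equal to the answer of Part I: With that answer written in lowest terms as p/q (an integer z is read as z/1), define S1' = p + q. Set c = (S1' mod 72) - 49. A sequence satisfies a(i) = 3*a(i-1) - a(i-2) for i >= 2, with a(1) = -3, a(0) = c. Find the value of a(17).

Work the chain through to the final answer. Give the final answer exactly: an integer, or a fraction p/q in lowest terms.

Part I: total draws C(15,5) = 3003; complement C(8,5) = 56; favorable 3003 - 56 = 2947; P = 421/429; answer 421/429
Part II: S1 = 421/429; threaded value p + q = 850; c = 9; a(2) = 3*(-3) - 1*(9) = -18; iterating: a(2)=-18, a(3)=-51, a(4)=-135, a(5)=-354, a(6)=-927, a(7)=-2427, a(8)=-6354, a(9)=-16635, a(10)=-43551, a(11)=-114018, a(12)=-298503, a(13)=-781491, a(14)=-2045970, a(15)=-5356419, a(16)=-14023287, a(17)=-36713442; answer -36713442

-36713442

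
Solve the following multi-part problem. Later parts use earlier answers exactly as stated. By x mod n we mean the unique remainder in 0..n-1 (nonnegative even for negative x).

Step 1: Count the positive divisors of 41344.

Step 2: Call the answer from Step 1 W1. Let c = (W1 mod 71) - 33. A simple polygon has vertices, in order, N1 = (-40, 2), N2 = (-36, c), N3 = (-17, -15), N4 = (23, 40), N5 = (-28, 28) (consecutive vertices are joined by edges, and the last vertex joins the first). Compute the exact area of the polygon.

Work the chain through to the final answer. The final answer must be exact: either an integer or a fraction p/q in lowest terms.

1564

Step 1: 41344 = 2^7 * 17 * 19; number of divisors = (7+1) * (1+1) * (1+1) = 32; answer 32
Step 2: W1 = 32; c = -1; cross terms: (-40*-1 - -36*2)=112, (-36*-15 - -17*-1)=523, (-17*40 - 23*-15)=-335, (23*28 - -28*40)=1764, (-28*2 - -40*28)=1064; twice the area = |3128| = 3128; area = 1564; answer 1564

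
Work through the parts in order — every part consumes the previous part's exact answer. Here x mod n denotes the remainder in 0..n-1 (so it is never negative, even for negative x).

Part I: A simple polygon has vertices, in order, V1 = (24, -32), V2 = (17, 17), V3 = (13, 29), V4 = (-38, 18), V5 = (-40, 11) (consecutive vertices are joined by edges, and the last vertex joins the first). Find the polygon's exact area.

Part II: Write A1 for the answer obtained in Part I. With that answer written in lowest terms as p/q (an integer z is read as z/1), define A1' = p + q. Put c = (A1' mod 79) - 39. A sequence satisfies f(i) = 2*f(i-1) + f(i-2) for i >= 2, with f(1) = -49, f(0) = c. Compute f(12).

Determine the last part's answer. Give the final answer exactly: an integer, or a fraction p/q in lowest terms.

Part I: cross terms: (24*17 - 17*-32)=952, (17*29 - 13*17)=272, (13*18 - -38*29)=1336, (-38*11 - -40*18)=302, (-40*-32 - 24*11)=1016; twice the area = |3878| = 3878; area = 1939; answer 1939
Part II: A1 = 1939; threaded value p + q = 1940; c = 5; f(2) = 2*(-49) + 1*(5) = -93; iterating: f(2)=-93, f(3)=-235, f(4)=-563, f(5)=-1361, f(6)=-3285, f(7)=-7931, f(8)=-19147, f(9)=-46225, f(10)=-111597, f(11)=-269419, f(12)=-650435; answer -650435

-650435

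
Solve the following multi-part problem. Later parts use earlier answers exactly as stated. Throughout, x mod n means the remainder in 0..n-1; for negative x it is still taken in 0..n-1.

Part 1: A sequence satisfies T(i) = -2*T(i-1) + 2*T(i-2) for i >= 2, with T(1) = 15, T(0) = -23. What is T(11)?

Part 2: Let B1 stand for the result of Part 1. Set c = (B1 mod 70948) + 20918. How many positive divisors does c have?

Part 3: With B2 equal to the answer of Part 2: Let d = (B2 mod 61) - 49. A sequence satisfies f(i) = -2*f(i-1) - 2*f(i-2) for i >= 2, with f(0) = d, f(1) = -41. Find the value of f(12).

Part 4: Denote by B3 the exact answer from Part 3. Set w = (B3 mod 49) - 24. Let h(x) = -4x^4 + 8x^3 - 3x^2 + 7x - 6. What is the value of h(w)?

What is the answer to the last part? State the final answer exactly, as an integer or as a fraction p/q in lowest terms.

Part 1: T(2) = -2*(15) + 2*(-23) = -76; iterating: T(2)=-76, T(3)=182, T(4)=-516, T(5)=1396, T(6)=-3824, T(7)=10440, T(8)=-28528, T(9)=77936, T(10)=-212928, T(11)=581728; answer 581728
Part 2: B1 = 581728; c = 35062; 35062 = 2 * 47 * 373; number of divisors = (1+1) * (1+1) * (1+1) = 8; answer 8
Part 3: B2 = 8; d = -41; f(2) = -2*(-41) - 2*(-41) = 164; iterating: f(2)=164, f(3)=-246, f(4)=164, f(5)=164, f(6)=-656, f(7)=984, f(8)=-656, f(9)=-656, f(10)=2624, f(11)=-3936, f(12)=2624; answer 2624
Part 4: B3 = 2624; w = 3; -4*(3)^4 + 8*(3)^3 - 3*(3)^2 + 7*(3)^1 - 6 = (-324) + (216) + (-27) + (21) + (-6) = -120; answer -120

-120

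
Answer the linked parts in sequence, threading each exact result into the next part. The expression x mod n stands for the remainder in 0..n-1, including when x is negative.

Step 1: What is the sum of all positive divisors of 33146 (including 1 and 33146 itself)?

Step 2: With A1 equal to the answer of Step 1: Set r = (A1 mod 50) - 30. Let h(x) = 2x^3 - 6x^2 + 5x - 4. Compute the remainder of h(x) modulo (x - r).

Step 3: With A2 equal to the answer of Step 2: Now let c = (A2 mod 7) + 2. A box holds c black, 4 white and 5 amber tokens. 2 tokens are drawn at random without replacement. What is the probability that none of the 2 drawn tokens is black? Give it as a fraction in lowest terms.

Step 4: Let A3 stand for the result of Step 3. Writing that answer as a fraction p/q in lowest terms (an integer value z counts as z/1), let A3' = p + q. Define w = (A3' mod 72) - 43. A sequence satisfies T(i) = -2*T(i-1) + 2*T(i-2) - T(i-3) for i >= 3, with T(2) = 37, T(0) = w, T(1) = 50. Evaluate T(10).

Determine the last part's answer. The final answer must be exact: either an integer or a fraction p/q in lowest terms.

-9708

Step 1: 33146 = 2 * 16573; sigma = (1 + 2) * (1 + 16573) = 3 * 16574 = 49722; answer 49722
Step 2: A1 = 49722; r = -8; remainder = value at the root: 2*(-8)^3 - 6*(-8)^2 + 5*(-8)^1 - 4 = (-1024) + (-384) + (-40) + (-4) = -1452; answer -1452
Step 3: A2 = -1452; c = 6; total draws C(15,2) = 105; favorable C(9,2) = 36; P = 12/35; answer 12/35
Step 4: A3 = 12/35; threaded value p + q = 47; w = 4; T(3) = -2*(37) + 2*(50) - 1*(4) = 22; iterating: T(3)=22, T(4)=-20, T(5)=47, T(6)=-156, T(7)=426, T(8)=-1211, T(9)=3430, T(10)=-9708; answer -9708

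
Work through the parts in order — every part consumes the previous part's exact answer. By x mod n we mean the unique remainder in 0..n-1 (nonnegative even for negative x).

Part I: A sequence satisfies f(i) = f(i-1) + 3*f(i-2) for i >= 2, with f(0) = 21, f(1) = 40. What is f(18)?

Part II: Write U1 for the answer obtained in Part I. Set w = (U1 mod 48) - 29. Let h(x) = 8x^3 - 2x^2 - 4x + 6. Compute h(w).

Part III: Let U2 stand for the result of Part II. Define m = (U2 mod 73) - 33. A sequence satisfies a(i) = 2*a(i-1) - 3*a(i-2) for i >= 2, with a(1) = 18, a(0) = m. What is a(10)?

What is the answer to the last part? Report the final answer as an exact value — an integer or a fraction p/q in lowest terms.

5736

Part I: f(2) = 1*(40) + 3*(21) = 103; iterating: f(2)=103, f(3)=223, f(4)=532, f(5)=1201, f(6)=2797, f(7)=6400, f(8)=14791, f(9)=33991, f(10)=78364, f(11)=180337, f(12)=415429, f(13)=956440, f(14)=2202727, f(15)=5072047, f(16)=11680228, f(17)=26896369, f(18)=61937053; answer 61937053
Part II: U1 = 61937053; w = -16; 8*(-16)^3 - 2*(-16)^2 - 4*(-16)^1 + 6 = (-32768) + (-512) + (64) + (6) = -33210; answer -33210
Part III: U2 = -33210; m = -28; a(2) = 2*(18) - 3*(-28) = 120; iterating: a(2)=120, a(3)=186, a(4)=12, a(5)=-534, a(6)=-1104, a(7)=-606, a(8)=2100, a(9)=6018, a(10)=5736; answer 5736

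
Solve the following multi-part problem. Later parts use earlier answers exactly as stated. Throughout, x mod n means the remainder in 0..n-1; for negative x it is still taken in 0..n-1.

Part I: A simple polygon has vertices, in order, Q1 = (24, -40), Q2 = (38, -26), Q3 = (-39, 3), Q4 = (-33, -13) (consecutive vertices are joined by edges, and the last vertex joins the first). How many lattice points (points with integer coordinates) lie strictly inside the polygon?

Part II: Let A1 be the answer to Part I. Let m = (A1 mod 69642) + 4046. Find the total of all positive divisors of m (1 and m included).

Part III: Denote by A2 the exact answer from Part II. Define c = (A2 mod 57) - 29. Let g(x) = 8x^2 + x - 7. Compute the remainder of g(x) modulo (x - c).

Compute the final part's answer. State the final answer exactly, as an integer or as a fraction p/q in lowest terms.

5375

Part I: cross terms: (24*-26 - 38*-40)=896, (38*3 - -39*-26)=-900, (-39*-13 - -33*3)=606, (-33*-40 - 24*-13)=1632; twice the area = |2234| = 2234; area = 1117; boundary points = 14 + 1 + 2 + 3 = 20; strictly interior points = area - boundary/2 + 1 = 1108; answer 1108
Part II: A1 = 1108; m = 5154; 5154 = 2 * 3 * 859; sigma = (1 + 2) * (1 + 3) * (1 + 859) = 3 * 4 * 860 = 10320; answer 10320
Part III: A2 = 10320; c = -26; remainder = value at the root: 8*(-26)^2 + 1*(-26)^1 - 7 = (5408) + (-26) + (-7) = 5375; answer 5375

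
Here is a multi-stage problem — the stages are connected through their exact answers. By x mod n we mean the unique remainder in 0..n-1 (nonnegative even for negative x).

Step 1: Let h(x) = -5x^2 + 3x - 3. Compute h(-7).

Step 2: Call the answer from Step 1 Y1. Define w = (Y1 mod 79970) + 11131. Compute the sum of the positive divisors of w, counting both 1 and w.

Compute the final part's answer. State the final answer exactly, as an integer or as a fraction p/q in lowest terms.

201376

Step 1: -5*(-7)^2 + 3*(-7)^1 - 3 = (-245) + (-21) + (-3) = -269; answer -269
Step 2: Y1 = -269; w = 90832; 90832 = 2^4 * 7 * 811; sigma = (1 + 2 + 4 + 8 + 16) * (1 + 7) * (1 + 811) = 31 * 8 * 812 = 201376; answer 201376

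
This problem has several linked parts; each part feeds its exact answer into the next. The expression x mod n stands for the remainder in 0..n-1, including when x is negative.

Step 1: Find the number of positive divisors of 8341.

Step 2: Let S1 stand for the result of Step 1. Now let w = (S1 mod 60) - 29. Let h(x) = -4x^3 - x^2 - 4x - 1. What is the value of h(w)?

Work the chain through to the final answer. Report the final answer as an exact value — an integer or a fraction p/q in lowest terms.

61974

Step 1: 8341 = 19 * 439; number of divisors = (1+1) * (1+1) = 4; answer 4
Step 2: S1 = 4; w = -25; -4*(-25)^3 - 1*(-25)^2 - 4*(-25)^1 - 1 = (62500) + (-625) + (100) + (-1) = 61974; answer 61974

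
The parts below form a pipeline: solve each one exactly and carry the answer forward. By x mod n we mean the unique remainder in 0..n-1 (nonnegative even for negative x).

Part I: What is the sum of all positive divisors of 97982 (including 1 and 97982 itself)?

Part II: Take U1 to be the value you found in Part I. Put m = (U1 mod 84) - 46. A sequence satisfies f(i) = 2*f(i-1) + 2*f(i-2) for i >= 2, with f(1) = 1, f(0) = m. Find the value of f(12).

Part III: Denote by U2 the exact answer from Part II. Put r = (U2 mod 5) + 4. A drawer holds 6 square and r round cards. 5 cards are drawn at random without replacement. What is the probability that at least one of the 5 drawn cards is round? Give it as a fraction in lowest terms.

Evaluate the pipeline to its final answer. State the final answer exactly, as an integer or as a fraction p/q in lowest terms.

76/77

Part I: 97982 = 2 * 48991; sigma = (1 + 2) * (1 + 48991) = 3 * 48992 = 146976; answer 146976
Part II: U1 = 146976; m = 14; f(2) = 2*(1) + 2*(14) = 30; iterating: f(2)=30, f(3)=62, f(4)=184, f(5)=492, f(6)=1352, f(7)=3688, f(8)=10080, f(9)=27536, f(10)=75232, f(11)=205536, f(12)=561536; answer 561536
Part III: U2 = 561536; r = 5; total draws C(11,5) = 462; complement C(6,5) = 6; favorable 462 - 6 = 456; P = 76/77; answer 76/77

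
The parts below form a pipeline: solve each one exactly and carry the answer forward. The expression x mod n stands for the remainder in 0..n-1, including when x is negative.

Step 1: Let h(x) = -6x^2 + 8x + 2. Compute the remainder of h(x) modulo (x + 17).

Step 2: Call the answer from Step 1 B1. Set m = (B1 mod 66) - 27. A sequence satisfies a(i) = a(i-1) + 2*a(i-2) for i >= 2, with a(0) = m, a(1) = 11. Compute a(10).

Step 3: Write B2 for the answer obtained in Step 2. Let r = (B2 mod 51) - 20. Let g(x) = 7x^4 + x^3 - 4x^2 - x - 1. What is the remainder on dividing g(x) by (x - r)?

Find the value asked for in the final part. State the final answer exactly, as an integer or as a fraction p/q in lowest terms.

Step 1: remainder = value at the root: -6*(-17)^2 + 8*(-17)^1 + 2 = (-1734) + (-136) + (2) = -1868; answer -1868
Step 2: B1 = -1868; m = 19; a(2) = 1*(11) + 2*(19) = 49; iterating: a(2)=49, a(3)=71, a(4)=169, a(5)=311, a(6)=649, a(7)=1271, a(8)=2569, a(9)=5111, a(10)=10249; answer 10249
Step 3: B2 = 10249; r = 29; remainder = value at the root: 7*(29)^4 + 1*(29)^3 - 4*(29)^2 - 1*(29)^1 - 1 = (4950967) + (24389) + (-3364) + (-29) + (-1) = 4971962; answer 4971962

4971962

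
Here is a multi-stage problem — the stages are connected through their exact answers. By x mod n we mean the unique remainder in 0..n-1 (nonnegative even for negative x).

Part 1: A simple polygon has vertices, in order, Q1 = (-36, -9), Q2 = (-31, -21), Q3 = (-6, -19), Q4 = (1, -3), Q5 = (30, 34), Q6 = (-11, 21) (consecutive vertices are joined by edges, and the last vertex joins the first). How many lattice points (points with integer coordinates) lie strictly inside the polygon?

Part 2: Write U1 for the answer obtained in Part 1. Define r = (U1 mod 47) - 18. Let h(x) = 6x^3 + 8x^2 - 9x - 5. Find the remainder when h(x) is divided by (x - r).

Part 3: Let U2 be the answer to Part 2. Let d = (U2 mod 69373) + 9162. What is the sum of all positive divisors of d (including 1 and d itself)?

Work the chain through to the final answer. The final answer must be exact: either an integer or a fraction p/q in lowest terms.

Part 1: cross terms: (-36*-21 - -31*-9)=477, (-31*-19 - -6*-21)=463, (-6*-3 - 1*-19)=37, (1*34 - 30*-3)=124, (30*21 - -11*34)=1004, (-11*-9 - -36*21)=855; twice the area = |2960| = 2960; area = 1480; boundary points = 1 + 1 + 1 + 1 + 1 + 5 = 10; strictly interior points = area - boundary/2 + 1 = 1476; answer 1476
Part 2: U1 = 1476; r = 1; remainder = value at the root: 6*(1)^3 + 8*(1)^2 - 9*(1)^1 - 5 = (6) + (8) + (-9) + (-5) = 0; answer 0
Part 3: U2 = 0; d = 9162; 9162 = 2 * 3^2 * 509; sigma = (1 + 2) * (1 + 3 + 9) * (1 + 509) = 3 * 13 * 510 = 19890; answer 19890

19890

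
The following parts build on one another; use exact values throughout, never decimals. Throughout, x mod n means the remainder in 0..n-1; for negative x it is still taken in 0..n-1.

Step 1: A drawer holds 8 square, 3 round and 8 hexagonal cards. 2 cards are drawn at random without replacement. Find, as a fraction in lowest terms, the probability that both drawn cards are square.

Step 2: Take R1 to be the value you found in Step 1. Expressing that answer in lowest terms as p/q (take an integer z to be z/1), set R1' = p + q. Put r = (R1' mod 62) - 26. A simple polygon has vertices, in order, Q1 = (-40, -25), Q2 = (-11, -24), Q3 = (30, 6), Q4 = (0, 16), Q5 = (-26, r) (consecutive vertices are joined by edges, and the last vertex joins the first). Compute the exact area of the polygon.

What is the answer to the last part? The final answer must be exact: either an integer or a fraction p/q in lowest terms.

Step 1: total draws C(19,2) = 171; favorable C(8,2) = 28; P = 28/171; answer 28/171
Step 2: R1 = 28/171; threaded value p + q = 199; r = -13; cross terms: (-40*-24 - -11*-25)=685, (-11*6 - 30*-24)=654, (30*16 - 0*6)=480, (0*-13 - -26*16)=416, (-26*-25 - -40*-13)=130; twice the area = |2365| = 2365; area = 2365/2; answer 2365/2

2365/2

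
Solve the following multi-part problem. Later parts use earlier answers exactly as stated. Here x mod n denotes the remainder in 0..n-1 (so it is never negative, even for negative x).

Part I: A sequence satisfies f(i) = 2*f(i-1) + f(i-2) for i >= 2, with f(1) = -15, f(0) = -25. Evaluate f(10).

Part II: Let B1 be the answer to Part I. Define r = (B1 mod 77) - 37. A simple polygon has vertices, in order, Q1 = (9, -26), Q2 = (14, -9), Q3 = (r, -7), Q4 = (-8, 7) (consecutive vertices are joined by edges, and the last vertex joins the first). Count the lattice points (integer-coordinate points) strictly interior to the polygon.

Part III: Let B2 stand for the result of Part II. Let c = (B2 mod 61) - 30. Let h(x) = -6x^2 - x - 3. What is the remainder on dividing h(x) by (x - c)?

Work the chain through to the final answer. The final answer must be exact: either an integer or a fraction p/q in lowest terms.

-4404

Part I: f(2) = 2*(-15) + 1*(-25) = -55; iterating: f(2)=-55, f(3)=-125, f(4)=-305, f(5)=-735, f(6)=-1775, f(7)=-4285, f(8)=-10345, f(9)=-24975, f(10)=-60295; answer -60295
Part II: B1 = -60295; r = 36; cross terms: (9*-9 - 14*-26)=283, (14*-7 - 36*-9)=226, (36*7 - -8*-7)=196, (-8*-26 - 9*7)=145; twice the area = |850| = 850; area = 425; boundary points = 1 + 2 + 2 + 1 = 6; strictly interior points = area - boundary/2 + 1 = 423; answer 423
Part III: B2 = 423; c = 27; remainder = value at the root: -6*(27)^2 - 1*(27)^1 - 3 = (-4374) + (-27) + (-3) = -4404; answer -4404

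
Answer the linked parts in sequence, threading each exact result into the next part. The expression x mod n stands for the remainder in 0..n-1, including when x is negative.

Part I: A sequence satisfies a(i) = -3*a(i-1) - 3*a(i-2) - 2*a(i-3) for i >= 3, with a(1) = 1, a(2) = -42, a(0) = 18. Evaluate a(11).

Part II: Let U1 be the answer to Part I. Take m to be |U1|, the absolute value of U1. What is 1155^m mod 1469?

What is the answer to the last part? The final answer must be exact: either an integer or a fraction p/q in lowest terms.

896

Part I: a(3) = -3*(-42) - 3*(1) - 2*(18) = 87; iterating: a(3)=87, a(4)=-137, a(5)=234, a(6)=-465, a(7)=967, a(8)=-1974, a(9)=3951, a(10)=-7865, a(11)=15690; answer 15690
Part II: U1 = 15690; m = 15690; squarings mod 1469: 1155^1=1155, 1155^2=173, 1155^4=549, 1155^8=256, 1155^16=900, 1155^32=581, 1155^64=1160, 1155^128=1465, 1155^256=16, 1155^512=256, 1155^1024=900, 1155^2048=581, 1155^4096=1160, 1155^8192=1465; 1155^15690 = 1155^2 * 1155^8 * 1155^64 * 1155^256 * 1155^1024 * 1155^2048 * 1155^4096 * 1155^8192 = 896 (mod 1469); answer 896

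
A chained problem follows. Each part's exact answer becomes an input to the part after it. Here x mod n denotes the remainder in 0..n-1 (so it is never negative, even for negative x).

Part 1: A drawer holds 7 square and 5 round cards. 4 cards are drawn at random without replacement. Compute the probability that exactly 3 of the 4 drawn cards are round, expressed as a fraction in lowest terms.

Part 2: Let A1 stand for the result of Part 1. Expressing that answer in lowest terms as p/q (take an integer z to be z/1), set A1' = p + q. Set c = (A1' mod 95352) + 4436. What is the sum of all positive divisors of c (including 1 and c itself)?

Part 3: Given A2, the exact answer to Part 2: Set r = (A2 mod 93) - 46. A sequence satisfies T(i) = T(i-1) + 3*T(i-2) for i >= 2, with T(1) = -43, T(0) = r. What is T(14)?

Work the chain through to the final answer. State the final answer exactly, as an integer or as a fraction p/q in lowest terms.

299453

Part 1: total draws C(12,4) = 495; favorable C(5,3)*C(7,1) = 70; P = 14/99; answer 14/99
Part 2: A1 = 14/99; threaded value p + q = 113; c = 4549; 4549 is prime, so its only divisors are 1 and 4549; sigma = 1 + 4549 = 4550; answer 4550
Part 3: A2 = 4550; r = 40; T(2) = 1*(-43) + 3*(40) = 77; iterating: T(2)=77, T(3)=-52, T(4)=179, T(5)=23, T(6)=560, T(7)=629, T(8)=2309, T(9)=4196, T(10)=11123, T(11)=23711, T(12)=57080, T(13)=128213, T(14)=299453; answer 299453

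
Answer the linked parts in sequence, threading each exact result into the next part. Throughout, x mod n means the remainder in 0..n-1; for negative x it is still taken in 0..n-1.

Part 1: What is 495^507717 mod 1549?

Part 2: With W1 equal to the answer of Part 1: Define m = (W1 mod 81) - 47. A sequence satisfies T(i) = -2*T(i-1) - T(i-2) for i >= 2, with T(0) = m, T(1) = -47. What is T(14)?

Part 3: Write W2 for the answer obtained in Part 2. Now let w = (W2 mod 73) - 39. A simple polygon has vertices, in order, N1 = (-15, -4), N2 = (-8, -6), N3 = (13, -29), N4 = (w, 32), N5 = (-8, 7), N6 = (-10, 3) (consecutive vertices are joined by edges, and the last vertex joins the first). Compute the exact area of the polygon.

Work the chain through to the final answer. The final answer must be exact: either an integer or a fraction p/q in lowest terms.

739/2

Part 1: squarings mod 1549: 495^1=495, 495^2=283, 495^4=1090, 495^8=17, 495^16=289, 495^32=1424, 495^64=135, 495^128=1186, 495^256=104, 495^512=1522, 495^1024=729, 495^2048=134, 495^4096=917, 495^8192=1331, 495^16384=1054, 495^32768=283, 495^65536=1090, 495^131072=17, 495^262144=289; 495^507717 = 495^1 * 495^4 * 495^64 * 495^256 * 495^512 * 495^1024 * 495^2048 * 495^4096 * 495^8192 * 495^32768 * 495^65536 * 495^131072 * 495^262144 = 1260 (mod 1549); answer 1260
Part 2: W1 = 1260; m = -2; T(2) = -2*(-47) - 1*(-2) = 96; iterating: T(2)=96, T(3)=-145, T(4)=194, T(5)=-243, T(6)=292, T(7)=-341, T(8)=390, T(9)=-439, T(10)=488, T(11)=-537, T(12)=586, T(13)=-635, T(14)=684; answer 684
Part 3: W2 = 684; w = -12; cross terms: (-15*-6 - -8*-4)=58, (-8*-29 - 13*-6)=310, (13*32 - -12*-29)=68, (-12*7 - -8*32)=172, (-8*3 - -10*7)=46, (-10*-4 - -15*3)=85; twice the area = |739| = 739; area = 739/2; answer 739/2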